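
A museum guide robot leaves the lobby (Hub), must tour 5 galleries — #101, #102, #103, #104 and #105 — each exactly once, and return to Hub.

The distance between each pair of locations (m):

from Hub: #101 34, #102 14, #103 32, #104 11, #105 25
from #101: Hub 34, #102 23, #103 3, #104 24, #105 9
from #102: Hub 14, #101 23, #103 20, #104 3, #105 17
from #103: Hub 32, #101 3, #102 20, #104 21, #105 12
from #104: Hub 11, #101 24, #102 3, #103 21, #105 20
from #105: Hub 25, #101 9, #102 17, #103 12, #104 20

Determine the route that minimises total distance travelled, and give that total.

With 5 stops there are 5!/2 = 60 distinct round trips (a route and its reverse cost the same).
Hub-#101-#102-#103-#104-#105-Hub: 34+23+20+21+20+25 = 143
Hub-#101-#102-#103-#105-#104-Hub: 34+23+20+12+20+11 = 120
Hub-#101-#102-#104-#103-#105-Hub: 34+23+3+21+12+25 = 118
Hub-#101-#102-#104-#105-#103-Hub: 34+23+3+20+12+32 = 124
Hub-#101-#102-#105-#103-#104-Hub: 34+23+17+12+21+11 = 118
Hub-#101-#102-#105-#104-#103-Hub: 34+23+17+20+21+32 = 147
Hub-#101-#103-#102-#104-#105-Hub: 34+3+20+3+20+25 = 105
Hub-#101-#103-#102-#105-#104-Hub: 34+3+20+17+20+11 = 105
Hub-#101-#103-#104-#102-#105-Hub: 34+3+21+3+17+25 = 103
Hub-#101-#103-#104-#105-#102-Hub: 34+3+21+20+17+14 = 109
Hub-#101-#103-#105-#102-#104-Hub: 34+3+12+17+3+11 = 80
Hub-#101-#103-#105-#104-#102-Hub: 34+3+12+20+3+14 = 86
Hub-#101-#104-#102-#103-#105-Hub: 34+24+3+20+12+25 = 118
Hub-#101-#104-#102-#105-#103-Hub: 34+24+3+17+12+32 = 122
… (46 more)
Hub-#104-#102-#103-#101-#105-Hub: 11+3+20+3+9+25 = 71  ← best
The minimum is 71.
One optimal route: Hub → #104 → #102 → #103 → #101 → #105 → Hub (or its reverse).

Shortest round trip = 71 m.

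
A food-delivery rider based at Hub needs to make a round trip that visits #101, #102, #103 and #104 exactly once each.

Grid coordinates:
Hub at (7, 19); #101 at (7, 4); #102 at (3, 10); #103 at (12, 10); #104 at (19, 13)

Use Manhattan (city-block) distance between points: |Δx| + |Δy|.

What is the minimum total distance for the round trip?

Shortest round trip = 62.

With 4 stops there are 4!/2 = 12 distinct round trips (a route and its reverse cost the same).
Hub → #101 → #102 → #103 → #104 → Hub: 15+10+9+10+18 = 62
Hub → #101 → #102 → #104 → #103 → Hub: 15+10+19+10+14 = 68
Hub → #101 → #103 → #102 → #104 → Hub: 15+11+9+19+18 = 72
Hub → #101 → #103 → #104 → #102 → Hub: 15+11+10+19+13 = 68
Hub → #101 → #104 → #102 → #103 → Hub: 15+21+19+9+14 = 78
Hub → #101 → #104 → #103 → #102 → Hub: 15+21+10+9+13 = 68
Hub → #102 → #101 → #103 → #104 → Hub: 13+10+11+10+18 = 62
Hub → #102 → #101 → #104 → #103 → Hub: 13+10+21+10+14 = 68
Hub → #102 → #103 → #101 → #104 → Hub: 13+9+11+21+18 = 72
Hub → #102 → #104 → #101 → #103 → Hub: 13+19+21+11+14 = 78
Hub → #103 → #101 → #102 → #104 → Hub: 14+11+10+19+18 = 72
Hub → #103 → #102 → #101 → #104 → Hub: 14+9+10+21+18 = 72
The minimum is 62.
One optimal route: Hub → #101 → #102 → #103 → #104 → Hub (or its reverse).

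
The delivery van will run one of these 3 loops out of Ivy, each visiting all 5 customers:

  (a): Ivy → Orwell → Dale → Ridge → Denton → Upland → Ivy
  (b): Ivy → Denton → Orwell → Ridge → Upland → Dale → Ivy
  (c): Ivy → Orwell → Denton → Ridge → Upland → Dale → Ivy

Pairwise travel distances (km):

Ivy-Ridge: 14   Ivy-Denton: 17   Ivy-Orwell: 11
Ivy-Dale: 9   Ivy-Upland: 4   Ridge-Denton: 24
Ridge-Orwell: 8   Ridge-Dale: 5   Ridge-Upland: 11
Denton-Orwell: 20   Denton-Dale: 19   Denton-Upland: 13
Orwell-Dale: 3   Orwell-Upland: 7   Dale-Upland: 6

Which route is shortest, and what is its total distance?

Shortest is (a), total 60 km.

(a): 11 + 3 + 5 + 24 + 13 + 4 = 60
(b): 17 + 20 + 8 + 11 + 6 + 9 = 71
(c): 11 + 20 + 24 + 11 + 6 + 9 = 81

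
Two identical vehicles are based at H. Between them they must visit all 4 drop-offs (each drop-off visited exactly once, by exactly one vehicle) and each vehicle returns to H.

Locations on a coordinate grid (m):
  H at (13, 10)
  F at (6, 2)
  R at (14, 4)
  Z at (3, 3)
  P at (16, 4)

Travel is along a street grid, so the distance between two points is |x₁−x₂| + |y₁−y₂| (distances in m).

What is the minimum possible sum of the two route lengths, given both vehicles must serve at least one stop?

Check every non-empty split of the stops between the two vehicles; for each half take its own optimal tour:
  {F} + {R, Z, P}: 30 + 40 = 70
  {R} + {F, Z, P}: 14 + 42 = 56
  {F, R} + {Z, P}: 32 + 40 = 72
  {Z} + {F, R, P}: 34 + 36 = 70
  {F, Z} + {R, P}: 36 + 18 = 54
  {R, Z} + {F, P}: 36 + 36 = 72
  … (7 splits in total)
Best: vehicle 1 H → F → Z → H = 36; vehicle 2 H → R → P → H = 18; combined 54.

54 m — the smallest possible combined total.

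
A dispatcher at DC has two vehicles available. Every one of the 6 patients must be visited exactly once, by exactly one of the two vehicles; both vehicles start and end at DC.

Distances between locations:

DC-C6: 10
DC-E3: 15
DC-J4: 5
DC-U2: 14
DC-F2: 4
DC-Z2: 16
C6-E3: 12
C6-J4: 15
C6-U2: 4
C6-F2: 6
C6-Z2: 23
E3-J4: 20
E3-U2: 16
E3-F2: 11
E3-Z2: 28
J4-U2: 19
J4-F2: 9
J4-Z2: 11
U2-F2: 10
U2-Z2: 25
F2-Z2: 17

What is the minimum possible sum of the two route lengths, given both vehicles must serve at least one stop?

Check every non-empty split of the stops between the two vehicles; for each half take its own optimal tour:
  {C6} + {E3, J4, U2, F2, Z2}: 20 + 72 = 92
  {E3} + {C6, J4, U2, F2, Z2}: 30 + 55 = 85
  {C6, E3} + {J4, U2, F2, Z2}: 37 + 55 = 92
  {J4} + {C6, E3, U2, F2, Z2}: 10 + 72 = 82
  {C6, J4} + {E3, U2, F2, Z2}: 30 + 72 = 102
  {E3, J4} + {C6, U2, F2, Z2}: 40 + 55 = 95
  … (31 splits in total)
  {C6, E3, U2, F2} + {J4, Z2}: 45 + 32 = 77  ← best
Best: vehicle 1 DC → C6 → U2 → E3 → F2 → DC = 45; vehicle 2 DC → J4 → Z2 → DC = 32; combined 77.

77 — the smallest possible combined total.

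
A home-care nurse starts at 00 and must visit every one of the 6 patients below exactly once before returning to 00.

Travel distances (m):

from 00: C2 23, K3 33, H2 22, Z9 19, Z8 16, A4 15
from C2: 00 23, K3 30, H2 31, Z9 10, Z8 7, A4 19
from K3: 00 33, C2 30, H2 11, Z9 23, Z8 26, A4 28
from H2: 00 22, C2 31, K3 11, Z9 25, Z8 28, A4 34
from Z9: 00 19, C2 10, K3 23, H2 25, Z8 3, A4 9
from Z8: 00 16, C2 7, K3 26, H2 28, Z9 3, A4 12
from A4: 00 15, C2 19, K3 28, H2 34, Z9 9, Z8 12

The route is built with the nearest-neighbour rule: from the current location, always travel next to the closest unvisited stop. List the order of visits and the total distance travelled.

97 m along 00 → A4 → Z9 → Z8 → C2 → K3 → H2 → 00.

00 → [A4:15 / Z8:16 / Z9:19 / H2:22 / C2:23 / K3:33] → A4 (15)
A4 → [Z9:9 / Z8:12 / C2:19 / K3:28 / H2:34] → Z9 (9)
Z9 → [Z8:3 / C2:10 / K3:23 / H2:25] → Z8 (3)
Z8 → [C2:7 / K3:26 / H2:28] → C2 (7)
C2 → [K3:30 / H2:31] → K3 (30)
K3 → [H2:11] → H2 (11)
Return H2→00: 22.
Total = 15 + 9 + 3 + 7 + 30 + 11 + 22 = 97.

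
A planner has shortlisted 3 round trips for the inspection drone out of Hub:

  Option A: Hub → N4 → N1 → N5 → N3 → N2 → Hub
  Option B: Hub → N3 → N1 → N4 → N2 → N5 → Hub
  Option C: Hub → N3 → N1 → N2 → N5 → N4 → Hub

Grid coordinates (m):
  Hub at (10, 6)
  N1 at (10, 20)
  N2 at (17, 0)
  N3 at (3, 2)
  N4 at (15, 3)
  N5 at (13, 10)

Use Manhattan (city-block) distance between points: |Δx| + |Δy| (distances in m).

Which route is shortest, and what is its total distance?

Option A: 8 + 22 + 13 + 18 + 16 + 13 = 90
Option B: 11 + 25 + 22 + 5 + 14 + 7 = 84
Option C: 11 + 25 + 27 + 14 + 9 + 8 = 94

84 m — Option B is the shortest.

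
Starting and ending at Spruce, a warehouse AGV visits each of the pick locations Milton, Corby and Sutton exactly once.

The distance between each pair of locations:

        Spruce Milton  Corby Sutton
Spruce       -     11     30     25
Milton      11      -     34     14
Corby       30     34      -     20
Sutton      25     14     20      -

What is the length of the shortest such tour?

Minimum total distance: 75.

Spruce→Milton→Corby→Sutton→Spruce: 11+34+20+25 = 90
Spruce→Milton→Sutton→Corby→Spruce: 11+14+20+30 = 75
Spruce→Corby→Milton→Sutton→Spruce: 30+34+14+25 = 103
The minimum is 75.
One optimal route: Spruce → Milton → Sutton → Corby → Spruce (or its reverse).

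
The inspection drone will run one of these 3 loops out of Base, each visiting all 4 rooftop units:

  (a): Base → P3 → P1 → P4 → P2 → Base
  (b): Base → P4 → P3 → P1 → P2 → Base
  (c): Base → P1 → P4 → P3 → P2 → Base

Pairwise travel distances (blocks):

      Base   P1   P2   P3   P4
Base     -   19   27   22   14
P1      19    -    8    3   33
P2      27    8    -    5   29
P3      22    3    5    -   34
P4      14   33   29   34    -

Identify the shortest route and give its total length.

(a): 22 + 3 + 33 + 29 + 27 = 114
(b): 14 + 34 + 3 + 8 + 27 = 86
(c): 19 + 33 + 34 + 5 + 27 = 118

Shortest is (b), total 86 blocks.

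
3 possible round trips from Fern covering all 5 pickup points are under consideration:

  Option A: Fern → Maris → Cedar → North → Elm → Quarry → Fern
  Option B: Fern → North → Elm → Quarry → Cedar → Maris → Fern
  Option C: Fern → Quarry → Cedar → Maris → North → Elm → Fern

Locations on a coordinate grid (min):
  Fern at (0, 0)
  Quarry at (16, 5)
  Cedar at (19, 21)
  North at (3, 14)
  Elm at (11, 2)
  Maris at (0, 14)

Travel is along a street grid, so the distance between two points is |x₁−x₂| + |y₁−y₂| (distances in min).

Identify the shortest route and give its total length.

Option A: 14 + 26 + 23 + 20 + 8 + 21 = 112
Option B: 17 + 20 + 8 + 19 + 26 + 14 = 104
Option C: 21 + 19 + 26 + 3 + 20 + 13 = 102

102 min — Option C is the shortest.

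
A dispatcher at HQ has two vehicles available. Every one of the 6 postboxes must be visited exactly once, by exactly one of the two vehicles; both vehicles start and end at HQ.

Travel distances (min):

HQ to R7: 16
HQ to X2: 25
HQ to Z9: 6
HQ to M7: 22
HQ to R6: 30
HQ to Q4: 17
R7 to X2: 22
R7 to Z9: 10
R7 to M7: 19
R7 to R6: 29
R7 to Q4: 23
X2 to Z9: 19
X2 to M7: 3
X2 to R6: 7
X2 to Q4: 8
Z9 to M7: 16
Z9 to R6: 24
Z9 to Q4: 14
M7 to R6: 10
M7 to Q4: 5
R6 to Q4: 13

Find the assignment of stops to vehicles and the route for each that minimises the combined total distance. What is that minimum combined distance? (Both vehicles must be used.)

There are 2^5 − 1 = 31 ways to divide the 6 stops into two non-empty groups. For each, the best each vehicle can do is its own shortest tour through its group:
  {R7} + {X2, Z9, M7, R6, Q4}: 32 + 62 = 94
  {X2} + {R7, Z9, M7, R6, Q4}: 50 + 75 = 125
  {R7, X2} + {Z9, M7, R6, Q4}: 63 + 62 = 125
  {Z9} + {R7, X2, M7, R6, Q4}: 12 + 75 = 87
  {R7, Z9} + {X2, M7, R6, Q4}: 32 + 62 = 94
  {X2, Z9} + {R7, M7, R6, Q4}: 50 + 75 = 125
  … (31 splits in total)
Best: vehicle 1 HQ → Z9 → HQ = 12; vehicle 2 HQ → R7 → M7 → X2 → R6 → Q4 → HQ = 75; combined 87.

87 min — the smallest possible combined total.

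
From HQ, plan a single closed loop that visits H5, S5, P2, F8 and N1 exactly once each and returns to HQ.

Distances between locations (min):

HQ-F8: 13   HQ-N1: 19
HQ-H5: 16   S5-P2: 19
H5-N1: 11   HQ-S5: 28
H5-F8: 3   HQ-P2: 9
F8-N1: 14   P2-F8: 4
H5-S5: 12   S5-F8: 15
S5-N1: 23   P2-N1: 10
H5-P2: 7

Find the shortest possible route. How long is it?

Minimum total distance: 70 min.

HQ - H5 - S5 - P2 - F8 - N1 - HQ: 16+12+19+4+14+19 = 84
HQ - H5 - S5 - P2 - N1 - F8 - HQ: 16+12+19+10+14+13 = 84
HQ - H5 - S5 - F8 - P2 - N1 - HQ: 16+12+15+4+10+19 = 76
HQ - H5 - S5 - F8 - N1 - P2 - HQ: 16+12+15+14+10+9 = 76
HQ - H5 - S5 - N1 - P2 - F8 - HQ: 16+12+23+10+4+13 = 78
HQ - H5 - S5 - N1 - F8 - P2 - HQ: 16+12+23+14+4+9 = 78
HQ - H5 - P2 - S5 - F8 - N1 - HQ: 16+7+19+15+14+19 = 90
HQ - H5 - P2 - S5 - N1 - F8 - HQ: 16+7+19+23+14+13 = 92
HQ - H5 - P2 - F8 - S5 - N1 - HQ: 16+7+4+15+23+19 = 84
HQ - H5 - P2 - F8 - N1 - S5 - HQ: 16+7+4+14+23+28 = 92
HQ - H5 - P2 - N1 - S5 - F8 - HQ: 16+7+10+23+15+13 = 84
HQ - H5 - P2 - N1 - F8 - S5 - HQ: 16+7+10+14+15+28 = 90
HQ - H5 - F8 - S5 - P2 - N1 - HQ: 16+3+15+19+10+19 = 82
HQ - H5 - F8 - S5 - N1 - P2 - HQ: 16+3+15+23+10+9 = 76
… (46 more)
HQ - P2 - F8 - H5 - S5 - N1 - HQ: 9+4+3+12+23+19 = 70  ← best
The minimum is 70.
One optimal route: HQ → P2 → F8 → H5 → S5 → N1 → HQ (or its reverse).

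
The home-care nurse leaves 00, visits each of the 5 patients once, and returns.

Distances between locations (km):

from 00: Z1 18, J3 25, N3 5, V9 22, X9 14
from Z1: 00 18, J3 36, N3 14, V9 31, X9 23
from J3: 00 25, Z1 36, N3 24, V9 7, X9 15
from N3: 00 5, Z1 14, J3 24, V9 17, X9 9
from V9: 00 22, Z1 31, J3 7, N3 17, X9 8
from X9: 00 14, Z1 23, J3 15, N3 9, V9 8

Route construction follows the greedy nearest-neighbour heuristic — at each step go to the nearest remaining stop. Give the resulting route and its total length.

83 km along 00 → N3 → X9 → V9 → J3 → Z1 → 00.

At 00 the remaining stops are N3 5, X9 14, Z1 18, V9 22, J3 25; go to N3.
At N3 the remaining stops are X9 9, Z1 14, V9 17, J3 24; go to X9.
At X9 the remaining stops are V9 8, J3 15, Z1 23; go to V9.
At V9 the remaining stops are J3 7, Z1 31; go to J3.
At J3 the remaining stops are Z1 36; go to Z1.
Return Z1→00: 18.
Total = 5 + 9 + 8 + 7 + 36 + 18 = 83.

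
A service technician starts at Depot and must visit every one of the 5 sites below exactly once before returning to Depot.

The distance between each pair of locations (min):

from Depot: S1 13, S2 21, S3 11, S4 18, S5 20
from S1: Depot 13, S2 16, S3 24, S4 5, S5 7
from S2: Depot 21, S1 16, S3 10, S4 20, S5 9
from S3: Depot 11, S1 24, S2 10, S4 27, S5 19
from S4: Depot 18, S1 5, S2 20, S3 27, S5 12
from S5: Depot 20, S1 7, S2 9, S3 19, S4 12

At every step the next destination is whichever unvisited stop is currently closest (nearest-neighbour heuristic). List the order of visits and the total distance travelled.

Depot → [S3:11 / S1:13 / S4:18 / S5:20 / S2:21] → S3 (11)
S3 → [S2:10 / S5:19 / S1:24 / S4:27] → S2 (10)
S2 → [S5:9 / S1:16 / S4:20] → S5 (9)
S5 → [S1:7 / S4:12] → S1 (7)
S1 → [S4:5] → S4 (5)
Return S4→Depot: 18.
Total = 11 + 10 + 9 + 7 + 5 + 18 = 60.

Total distance 60 min via the nearest-neighbour route Depot → S3 → S2 → S5 → S1 → S4 → Depot.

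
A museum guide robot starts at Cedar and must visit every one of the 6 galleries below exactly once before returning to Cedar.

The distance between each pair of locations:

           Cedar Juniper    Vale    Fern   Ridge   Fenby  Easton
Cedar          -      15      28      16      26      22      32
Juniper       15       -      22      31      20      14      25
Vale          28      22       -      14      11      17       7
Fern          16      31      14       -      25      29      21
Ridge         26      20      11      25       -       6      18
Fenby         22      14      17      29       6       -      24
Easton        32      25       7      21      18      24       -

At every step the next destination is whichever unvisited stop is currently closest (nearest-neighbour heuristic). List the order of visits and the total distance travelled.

90 along Cedar → Juniper → Fenby → Ridge → Vale → Easton → Fern → Cedar.

At Cedar the remaining stops are Juniper 15, Fern 16, Fenby 22, Ridge 26, Vale 28, Easton 32; go to Juniper.
At Juniper the remaining stops are Fenby 14, Ridge 20, Vale 22, Easton 25, Fern 31; go to Fenby.
At Fenby the remaining stops are Ridge 6, Vale 17, Easton 24, Fern 29; go to Ridge.
At Ridge the remaining stops are Vale 11, Easton 18, Fern 25; go to Vale.
At Vale the remaining stops are Easton 7, Fern 14; go to Easton.
At Easton the remaining stops are Fern 21; go to Fern.
Return Fern→Cedar: 16.
Total = 15 + 14 + 6 + 11 + 7 + 21 + 16 = 90.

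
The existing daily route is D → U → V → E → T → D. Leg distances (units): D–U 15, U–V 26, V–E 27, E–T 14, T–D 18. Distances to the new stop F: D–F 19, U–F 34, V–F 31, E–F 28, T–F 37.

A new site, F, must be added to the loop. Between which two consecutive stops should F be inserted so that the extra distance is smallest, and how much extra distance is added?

Minimum extra distance: 32, inserting F between V and E.

Insertion cost between consecutive stops i–j is d(i,F) + d(F,j) − d(i,j):
  between D and U: 19 + 34 − 15 = 38
  between U and V: 34 + 31 − 26 = 39
  between V and E: 31 + 28 − 27 = 32
  between E and T: 28 + 37 − 14 = 51
  between T and D: 37 + 19 − 18 = 38
Cheapest insertion is between V and E, adding 32.
New total = 100 + 32 = 132.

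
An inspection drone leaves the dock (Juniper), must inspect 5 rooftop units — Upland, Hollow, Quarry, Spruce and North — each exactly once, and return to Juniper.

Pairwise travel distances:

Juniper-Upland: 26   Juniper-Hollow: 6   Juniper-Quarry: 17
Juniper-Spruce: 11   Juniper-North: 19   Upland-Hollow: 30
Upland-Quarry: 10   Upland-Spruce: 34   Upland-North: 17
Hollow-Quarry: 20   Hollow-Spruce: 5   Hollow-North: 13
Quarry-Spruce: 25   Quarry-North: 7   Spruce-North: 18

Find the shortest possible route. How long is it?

There are 60 distinct closed tours to check (reversals are equivalent).
Juniper - Upland - Hollow - Quarry - Spruce - North - Juniper: 26+30+20+25+18+19 = 138
Juniper - Upland - Hollow - Quarry - North - Spruce - Juniper: 26+30+20+7+18+11 = 112
Juniper - Upland - Hollow - Spruce - Quarry - North - Juniper: 26+30+5+25+7+19 = 112
Juniper - Upland - Hollow - Spruce - North - Quarry - Juniper: 26+30+5+18+7+17 = 103
Juniper - Upland - Hollow - North - Quarry - Spruce - Juniper: 26+30+13+7+25+11 = 112
Juniper - Upland - Hollow - North - Spruce - Quarry - Juniper: 26+30+13+18+25+17 = 129
Juniper - Upland - Quarry - Hollow - Spruce - North - Juniper: 26+10+20+5+18+19 = 98
Juniper - Upland - Quarry - Hollow - North - Spruce - Juniper: 26+10+20+13+18+11 = 98
Juniper - Upland - Quarry - Spruce - Hollow - North - Juniper: 26+10+25+5+13+19 = 98
Juniper - Upland - Quarry - Spruce - North - Hollow - Juniper: 26+10+25+18+13+6 = 98
Juniper - Upland - Quarry - North - Hollow - Spruce - Juniper: 26+10+7+13+5+11 = 72
Juniper - Upland - Quarry - North - Spruce - Hollow - Juniper: 26+10+7+18+5+6 = 72
Juniper - Upland - Spruce - Hollow - Quarry - North - Juniper: 26+34+5+20+7+19 = 111
Juniper - Upland - Spruce - Hollow - North - Quarry - Juniper: 26+34+5+13+7+17 = 102
… (46 more)
The minimum is 72.
One optimal route: Juniper → Upland → Quarry → North → Hollow → Spruce → Juniper (or its reverse).

Minimum total distance: 72.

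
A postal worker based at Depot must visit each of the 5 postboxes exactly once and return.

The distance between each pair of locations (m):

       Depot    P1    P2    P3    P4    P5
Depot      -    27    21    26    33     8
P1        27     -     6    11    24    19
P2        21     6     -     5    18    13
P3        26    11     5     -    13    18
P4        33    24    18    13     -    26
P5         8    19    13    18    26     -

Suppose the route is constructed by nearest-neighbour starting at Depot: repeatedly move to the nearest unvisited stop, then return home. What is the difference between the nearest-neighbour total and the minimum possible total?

Depot: P5=8, P2=21, P3=26, P1=27, P4=33 ⇒ P5
P5: P2=13, P3=18, P1=19, P4=26 ⇒ P2
P2: P3=5, P1=6, P4=18 ⇒ P3
P3: P1=11, P4=13 ⇒ P1
P1: P4=24 ⇒ P4
NN route Depot → P5 → P2 → P3 → P1 → P4 → Depot costs 94.
Optimal: Depot → P4 → P3 → P1 → P2 → P5 → Depot costs 84 (by enumerating all 60 distinct tours).
Excess = 94 − 84 = 10.

10 m longer than the optimal tour.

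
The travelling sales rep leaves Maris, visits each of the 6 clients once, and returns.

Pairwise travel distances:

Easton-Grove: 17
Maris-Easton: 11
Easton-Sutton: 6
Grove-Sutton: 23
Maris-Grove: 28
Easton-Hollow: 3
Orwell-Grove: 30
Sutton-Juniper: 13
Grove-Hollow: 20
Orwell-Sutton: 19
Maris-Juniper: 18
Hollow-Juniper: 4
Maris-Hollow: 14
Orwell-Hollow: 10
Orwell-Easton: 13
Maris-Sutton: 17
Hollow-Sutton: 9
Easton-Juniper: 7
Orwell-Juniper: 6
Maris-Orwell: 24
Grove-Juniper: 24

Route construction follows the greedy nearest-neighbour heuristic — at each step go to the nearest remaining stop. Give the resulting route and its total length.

Maris → [Easton:11 / Hollow:14 / Sutton:17 / Juniper:18 / Orwell:24 / Grove:28] → Easton (11)
Easton → [Hollow:3 / Sutton:6 / Juniper:7 / Orwell:13 / Grove:17] → Hollow (3)
Hollow → [Juniper:4 / Sutton:9 / Orwell:10 / Grove:20] → Juniper (4)
Juniper → [Orwell:6 / Sutton:13 / Grove:24] → Orwell (6)
Orwell → [Sutton:19 / Grove:30] → Sutton (19)
Sutton → [Grove:23] → Grove (23)
Return Grove→Maris: 28.
Total = 11 + 3 + 4 + 6 + 19 + 23 + 28 = 94.

Nearest-neighbour total = 94; route Maris → Easton → Hollow → Juniper → Orwell → Sutton → Grove → Maris.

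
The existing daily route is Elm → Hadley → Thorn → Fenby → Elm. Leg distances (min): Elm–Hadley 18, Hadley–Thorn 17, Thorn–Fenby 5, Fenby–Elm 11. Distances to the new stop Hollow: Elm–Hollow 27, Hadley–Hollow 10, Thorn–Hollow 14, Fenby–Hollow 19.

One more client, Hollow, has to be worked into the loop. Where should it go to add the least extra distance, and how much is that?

Insertion cost between consecutive stops i–j is d(i,Hollow) + d(Hollow,j) − d(i,j):
  between Elm and Hadley: 27 + 10 − 18 = 19
  between Hadley and Thorn: 10 + 14 − 17 = 7
  between Thorn and Fenby: 14 + 19 − 5 = 28
  between Fenby and Elm: 19 + 27 − 11 = 35
Cheapest insertion is between Hadley and Thorn, adding 7.
New total = 51 + 7 = 58.

Adding 7 min by placing Hollow on the Hadley–Thorn leg.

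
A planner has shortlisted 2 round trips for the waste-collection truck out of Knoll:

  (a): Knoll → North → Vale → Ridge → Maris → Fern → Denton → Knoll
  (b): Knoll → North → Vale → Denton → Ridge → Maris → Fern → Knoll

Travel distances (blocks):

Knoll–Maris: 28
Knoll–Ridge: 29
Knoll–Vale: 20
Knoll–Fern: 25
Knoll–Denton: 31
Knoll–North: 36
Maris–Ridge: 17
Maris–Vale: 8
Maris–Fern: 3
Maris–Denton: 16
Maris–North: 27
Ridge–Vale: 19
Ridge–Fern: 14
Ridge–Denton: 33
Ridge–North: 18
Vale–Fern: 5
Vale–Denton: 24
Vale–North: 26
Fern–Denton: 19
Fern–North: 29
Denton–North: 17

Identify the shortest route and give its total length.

(a): 36 + 26 + 19 + 17 + 3 + 19 + 31 = 151
(b): 36 + 26 + 24 + 33 + 17 + 3 + 25 = 164

Shortest is (a), total 151 blocks.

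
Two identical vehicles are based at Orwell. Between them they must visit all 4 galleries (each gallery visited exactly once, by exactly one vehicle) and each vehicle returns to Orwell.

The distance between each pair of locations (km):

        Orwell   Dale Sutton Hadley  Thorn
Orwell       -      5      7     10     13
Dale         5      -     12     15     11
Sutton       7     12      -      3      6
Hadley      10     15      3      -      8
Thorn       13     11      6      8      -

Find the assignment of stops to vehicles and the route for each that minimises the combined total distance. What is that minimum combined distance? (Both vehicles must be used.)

41 km — the smallest possible combined total.

Try each way of splitting the stops between the two vehicles (each non-empty) and, for each split, find the best tour for each vehicle:
  {Dale} + {Sutton, Hadley, Thorn}: 10 + 31 = 41
  {Sutton} + {Dale, Hadley, Thorn}: 14 + 34 = 48
  {Dale, Sutton} + {Hadley, Thorn}: 24 + 31 = 55
  {Hadley} + {Dale, Sutton, Thorn}: 20 + 29 = 49
  {Dale, Hadley} + {Sutton, Thorn}: 30 + 26 = 56
  {Sutton, Hadley} + {Dale, Thorn}: 20 + 29 = 49
  … (7 splits in total)
Best: vehicle 1 Orwell → Dale → Orwell = 10; vehicle 2 Orwell → Sutton → Hadley → Thorn → Orwell = 31; combined 41.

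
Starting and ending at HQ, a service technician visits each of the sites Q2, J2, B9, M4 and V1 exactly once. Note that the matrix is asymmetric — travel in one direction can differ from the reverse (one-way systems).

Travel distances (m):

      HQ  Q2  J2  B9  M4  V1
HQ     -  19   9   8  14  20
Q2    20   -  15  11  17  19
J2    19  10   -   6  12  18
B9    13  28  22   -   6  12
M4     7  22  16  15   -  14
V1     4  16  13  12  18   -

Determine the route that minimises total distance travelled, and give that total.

Shortest round trip = 54 m.

HQ → Q2 → J2 → B9 → M4 → V1 → HQ: 19+15+6+6+14+4 = 64
HQ → Q2 → J2 → B9 → V1 → M4 → HQ: 19+15+6+12+18+7 = 77
HQ → Q2 → J2 → M4 → B9 → V1 → HQ: 19+15+12+15+12+4 = 77
HQ → Q2 → J2 → M4 → V1 → B9 → HQ: 19+15+12+14+12+13 = 85
HQ → Q2 → J2 → V1 → B9 → M4 → HQ: 19+15+18+12+6+7 = 77
HQ → Q2 → J2 → V1 → M4 → B9 → HQ: 19+15+18+18+15+13 = 98
HQ → Q2 → B9 → J2 → M4 → V1 → HQ: 19+11+22+12+14+4 = 82
HQ → Q2 → B9 → J2 → V1 → M4 → HQ: 19+11+22+18+18+7 = 95
HQ → Q2 → B9 → M4 → J2 → V1 → HQ: 19+11+6+16+18+4 = 74
HQ → Q2 → B9 → M4 → V1 → J2 → HQ: 19+11+6+14+13+19 = 82
HQ → Q2 → B9 → V1 → J2 → M4 → HQ: 19+11+12+13+12+7 = 74
HQ → Q2 → B9 → V1 → M4 → J2 → HQ: 19+11+12+18+16+19 = 95
HQ → Q2 → M4 → J2 → B9 → V1 → HQ: 19+17+16+6+12+4 = 74
HQ → Q2 → M4 → J2 → V1 → B9 → HQ: 19+17+16+18+12+13 = 95
… (106 more)
HQ → J2 → Q2 → B9 → M4 → V1 → HQ: 9+10+11+6+14+4 = 54  ← best
The minimum is 54.
One optimal route: HQ → J2 → Q2 → B9 → M4 → V1 → HQ.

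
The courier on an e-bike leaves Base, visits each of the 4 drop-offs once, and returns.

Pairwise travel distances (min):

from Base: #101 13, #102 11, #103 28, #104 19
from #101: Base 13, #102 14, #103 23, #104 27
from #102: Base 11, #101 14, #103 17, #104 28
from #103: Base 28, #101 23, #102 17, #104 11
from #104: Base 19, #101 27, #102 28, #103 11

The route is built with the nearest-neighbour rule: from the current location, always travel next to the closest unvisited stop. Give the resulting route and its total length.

Base → [#102:11 / #101:13 / #104:19 / #103:28] → #102 (11)
#102 → [#101:14 / #103:17 / #104:28] → #101 (14)
#101 → [#103:23 / #104:27] → #103 (23)
#103 → [#104:11] → #104 (11)
Return #104→Base: 19.
Total = 11 + 14 + 23 + 11 + 19 = 78.

Total distance 78 min via the nearest-neighbour route Base → #102 → #101 → #103 → #104 → Base.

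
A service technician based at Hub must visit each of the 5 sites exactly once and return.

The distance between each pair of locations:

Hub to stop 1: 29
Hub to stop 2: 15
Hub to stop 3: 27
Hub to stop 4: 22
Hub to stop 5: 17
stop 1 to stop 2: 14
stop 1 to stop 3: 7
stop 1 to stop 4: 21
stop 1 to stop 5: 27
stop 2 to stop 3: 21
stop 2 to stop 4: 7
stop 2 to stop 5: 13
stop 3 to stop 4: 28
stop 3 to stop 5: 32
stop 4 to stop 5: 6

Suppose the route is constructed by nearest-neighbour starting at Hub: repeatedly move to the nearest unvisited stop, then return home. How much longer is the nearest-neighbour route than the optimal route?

Hub: stop 2=15, stop 5=17, stop 4=22, stop 3=27, stop 1=29 ⇒ stop 2
stop 2: stop 4=7, stop 5=13, stop 1=14, stop 3=21 ⇒ stop 4
stop 4: stop 5=6, stop 1=21, stop 3=28 ⇒ stop 5
stop 5: stop 1=27, stop 3=32 ⇒ stop 1
stop 1: stop 3=7 ⇒ stop 3
NN route Hub → stop 2 → stop 4 → stop 5 → stop 1 → stop 3 → Hub costs 89.
Optimal: Hub → stop 3 → stop 1 → stop 2 → stop 4 → stop 5 → Hub costs 78 (by enumerating all 60 distinct tours).
Excess = 89 − 78 = 11.

11 longer than the optimal tour.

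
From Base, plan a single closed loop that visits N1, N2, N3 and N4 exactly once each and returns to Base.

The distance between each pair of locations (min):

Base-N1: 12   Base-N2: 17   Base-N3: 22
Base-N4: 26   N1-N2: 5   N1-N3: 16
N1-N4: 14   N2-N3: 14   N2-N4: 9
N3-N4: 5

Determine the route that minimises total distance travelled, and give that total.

Base - N1 - N2 - N3 - N4 - Base: 12+5+14+5+26 = 62
Base - N1 - N2 - N4 - N3 - Base: 12+5+9+5+22 = 53
Base - N1 - N3 - N2 - N4 - Base: 12+16+14+9+26 = 77
Base - N1 - N3 - N4 - N2 - Base: 12+16+5+9+17 = 59
Base - N1 - N4 - N2 - N3 - Base: 12+14+9+14+22 = 71
Base - N1 - N4 - N3 - N2 - Base: 12+14+5+14+17 = 62
Base - N2 - N1 - N3 - N4 - Base: 17+5+16+5+26 = 69
Base - N2 - N1 - N4 - N3 - Base: 17+5+14+5+22 = 63
Base - N2 - N3 - N1 - N4 - Base: 17+14+16+14+26 = 87
Base - N2 - N4 - N1 - N3 - Base: 17+9+14+16+22 = 78
Base - N3 - N1 - N2 - N4 - Base: 22+16+5+9+26 = 78
Base - N3 - N2 - N1 - N4 - Base: 22+14+5+14+26 = 81
The minimum is 53.
One optimal route: Base → N1 → N2 → N4 → N3 → Base (or its reverse).

53 min — the shortest possible round trip.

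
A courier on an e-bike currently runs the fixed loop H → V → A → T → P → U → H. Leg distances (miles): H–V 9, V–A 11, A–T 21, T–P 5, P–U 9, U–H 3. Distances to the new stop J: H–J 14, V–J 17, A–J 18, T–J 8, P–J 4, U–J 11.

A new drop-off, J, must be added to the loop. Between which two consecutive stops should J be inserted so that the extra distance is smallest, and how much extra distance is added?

Insertion cost between consecutive stops i–j is d(i,J) + d(J,j) − d(i,j):
  between H and V: 14 + 17 − 9 = 22
  between V and A: 17 + 18 − 11 = 24
  between A and T: 18 + 8 − 21 = 5
  between T and P: 8 + 4 − 5 = 7
  between P and U: 4 + 11 − 9 = 6
  between U and H: 11 + 14 − 3 = 22
Cheapest insertion is between A and T, adding 5.
New total = 58 + 5 = 63.

+5 miles — insert J between A and T.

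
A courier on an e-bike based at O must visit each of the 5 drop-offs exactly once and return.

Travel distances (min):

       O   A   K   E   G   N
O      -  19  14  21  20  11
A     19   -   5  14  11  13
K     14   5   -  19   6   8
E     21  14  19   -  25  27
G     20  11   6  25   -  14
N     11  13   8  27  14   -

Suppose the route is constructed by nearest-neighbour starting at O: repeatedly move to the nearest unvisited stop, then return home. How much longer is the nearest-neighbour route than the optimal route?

O: N=11, K=14, A=19, G=20, E=21 ⇒ N
N: K=8, A=13, G=14, E=27 ⇒ K
K: A=5, G=6, E=19 ⇒ A
A: G=11, E=14 ⇒ G
G: E=25 ⇒ E
NN route O → N → K → A → G → E → O costs 81.
Optimal: O → E → A → K → G → N → O costs 71 (by enumerating all 60 distinct tours).
Excess = 81 − 71 = 10.

10 min longer than the optimal tour.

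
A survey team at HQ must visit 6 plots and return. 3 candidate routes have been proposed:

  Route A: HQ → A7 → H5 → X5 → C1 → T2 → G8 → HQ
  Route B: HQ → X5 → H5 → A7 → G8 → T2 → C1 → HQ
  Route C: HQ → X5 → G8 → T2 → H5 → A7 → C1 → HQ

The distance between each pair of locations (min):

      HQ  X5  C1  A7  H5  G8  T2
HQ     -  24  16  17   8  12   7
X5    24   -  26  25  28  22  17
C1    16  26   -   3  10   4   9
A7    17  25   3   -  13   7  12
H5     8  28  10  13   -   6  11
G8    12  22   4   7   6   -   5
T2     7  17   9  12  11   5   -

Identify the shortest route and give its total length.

94 min — Route C is the shortest.

Route A: 17 + 13 + 28 + 26 + 9 + 5 + 12 = 110
Route B: 24 + 28 + 13 + 7 + 5 + 9 + 16 = 102
Route C: 24 + 22 + 5 + 11 + 13 + 3 + 16 = 94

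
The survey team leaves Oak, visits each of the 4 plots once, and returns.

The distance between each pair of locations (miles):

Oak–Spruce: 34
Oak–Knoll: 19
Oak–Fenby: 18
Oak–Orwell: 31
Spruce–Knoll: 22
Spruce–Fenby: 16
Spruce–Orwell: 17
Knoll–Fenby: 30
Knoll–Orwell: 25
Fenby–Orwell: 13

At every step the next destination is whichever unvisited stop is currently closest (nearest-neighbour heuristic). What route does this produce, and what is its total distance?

Oak → [Fenby:18 / Knoll:19 / Orwell:31 / Spruce:34] → Fenby (18)
Fenby → [Orwell:13 / Spruce:16 / Knoll:30] → Orwell (13)
Orwell → [Spruce:17 / Knoll:25] → Spruce (17)
Spruce → [Knoll:22] → Knoll (22)
Return Knoll→Oak: 19.
Total = 18 + 13 + 17 + 22 + 19 = 89.

89 miles along Oak → Fenby → Orwell → Spruce → Knoll → Oak.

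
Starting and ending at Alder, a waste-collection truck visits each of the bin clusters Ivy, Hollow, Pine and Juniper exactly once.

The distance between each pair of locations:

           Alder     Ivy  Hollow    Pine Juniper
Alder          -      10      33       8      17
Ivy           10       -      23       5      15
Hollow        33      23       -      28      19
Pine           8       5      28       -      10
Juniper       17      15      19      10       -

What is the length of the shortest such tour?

Alder → Ivy → Hollow → Pine → Juniper → Alder: 10+23+28+10+17 = 88
Alder → Ivy → Hollow → Juniper → Pine → Alder: 10+23+19+10+8 = 70
Alder → Ivy → Pine → Hollow → Juniper → Alder: 10+5+28+19+17 = 79
Alder → Ivy → Pine → Juniper → Hollow → Alder: 10+5+10+19+33 = 77
Alder → Ivy → Juniper → Hollow → Pine → Alder: 10+15+19+28+8 = 80
Alder → Ivy → Juniper → Pine → Hollow → Alder: 10+15+10+28+33 = 96
Alder → Hollow → Ivy → Pine → Juniper → Alder: 33+23+5+10+17 = 88
Alder → Hollow → Ivy → Juniper → Pine → Alder: 33+23+15+10+8 = 89
Alder → Hollow → Pine → Ivy → Juniper → Alder: 33+28+5+15+17 = 98
Alder → Hollow → Juniper → Ivy → Pine → Alder: 33+19+15+5+8 = 80
Alder → Pine → Ivy → Hollow → Juniper → Alder: 8+5+23+19+17 = 72
Alder → Pine → Hollow → Ivy → Juniper → Alder: 8+28+23+15+17 = 91
The minimum is 70.
One optimal route: Alder → Ivy → Hollow → Juniper → Pine → Alder (or its reverse).

Shortest round trip = 70.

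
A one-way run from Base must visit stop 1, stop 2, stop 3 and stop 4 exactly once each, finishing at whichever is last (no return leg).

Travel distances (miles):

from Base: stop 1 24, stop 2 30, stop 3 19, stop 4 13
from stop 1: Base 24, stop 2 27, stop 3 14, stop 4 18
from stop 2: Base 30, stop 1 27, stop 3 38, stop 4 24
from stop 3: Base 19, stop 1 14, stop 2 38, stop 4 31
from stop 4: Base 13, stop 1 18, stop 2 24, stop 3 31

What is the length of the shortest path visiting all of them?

There are 4! = 24 possible orderings.
Base - stop 1 - stop 2 - stop 3 - stop 4: 24+27+38+31 = 120
Base - stop 1 - stop 2 - stop 4 - stop 3: 24+27+24+31 = 106
Base - stop 1 - stop 3 - stop 2 - stop 4: 24+14+38+24 = 100
Base - stop 1 - stop 3 - stop 4 - stop 2: 24+14+31+24 = 93
Base - stop 1 - stop 4 - stop 2 - stop 3: 24+18+24+38 = 104
Base - stop 1 - stop 4 - stop 3 - stop 2: 24+18+31+38 = 111
Base - stop 2 - stop 1 - stop 3 - stop 4: 30+27+14+31 = 102
Base - stop 2 - stop 1 - stop 4 - stop 3: 30+27+18+31 = 106
Base - stop 2 - stop 3 - stop 1 - stop 4: 30+38+14+18 = 100
Base - stop 2 - stop 3 - stop 4 - stop 1: 30+38+31+18 = 117
Base - stop 2 - stop 4 - stop 1 - stop 3: 30+24+18+14 = 86
Base - stop 2 - stop 4 - stop 3 - stop 1: 30+24+31+14 = 99
Base - stop 3 - stop 1 - stop 2 - stop 4: 19+14+27+24 = 84
Base - stop 3 - stop 1 - stop 4 - stop 2: 19+14+18+24 = 75
… (10 more)
The minimum is 75.
One shortest path: Base → stop 3 → stop 1 → stop 4 → stop 2.

75 miles — the minimum one-way total.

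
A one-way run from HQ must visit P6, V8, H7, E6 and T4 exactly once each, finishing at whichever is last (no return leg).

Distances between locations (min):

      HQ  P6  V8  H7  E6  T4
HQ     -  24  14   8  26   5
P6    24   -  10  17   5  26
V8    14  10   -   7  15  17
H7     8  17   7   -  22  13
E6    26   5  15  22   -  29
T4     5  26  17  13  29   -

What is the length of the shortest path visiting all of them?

There are 5! = 120 possible orderings.
HQ - P6 - V8 - H7 - E6 - T4: 24+10+7+22+29 = 92
HQ - P6 - V8 - H7 - T4 - E6: 24+10+7+13+29 = 83
HQ - P6 - V8 - E6 - H7 - T4: 24+10+15+22+13 = 84
HQ - P6 - V8 - E6 - T4 - H7: 24+10+15+29+13 = 91
HQ - P6 - V8 - T4 - H7 - E6: 24+10+17+13+22 = 86
HQ - P6 - V8 - T4 - E6 - H7: 24+10+17+29+22 = 102
HQ - P6 - H7 - V8 - E6 - T4: 24+17+7+15+29 = 92
HQ - P6 - H7 - V8 - T4 - E6: 24+17+7+17+29 = 94
HQ - P6 - H7 - E6 - V8 - T4: 24+17+22+15+17 = 95
HQ - P6 - H7 - E6 - T4 - V8: 24+17+22+29+17 = 109
HQ - P6 - H7 - T4 - V8 - E6: 24+17+13+17+15 = 86
HQ - P6 - H7 - T4 - E6 - V8: 24+17+13+29+15 = 98
HQ - P6 - E6 - V8 - H7 - T4: 24+5+15+7+13 = 64
HQ - P6 - E6 - V8 - T4 - H7: 24+5+15+17+13 = 74
… (106 more)
HQ - T4 - H7 - V8 - P6 - E6: 5+13+7+10+5 = 40  ← best
The minimum is 40.
One shortest path: HQ → T4 → H7 → V8 → P6 → E6.

40 min — the minimum one-way total.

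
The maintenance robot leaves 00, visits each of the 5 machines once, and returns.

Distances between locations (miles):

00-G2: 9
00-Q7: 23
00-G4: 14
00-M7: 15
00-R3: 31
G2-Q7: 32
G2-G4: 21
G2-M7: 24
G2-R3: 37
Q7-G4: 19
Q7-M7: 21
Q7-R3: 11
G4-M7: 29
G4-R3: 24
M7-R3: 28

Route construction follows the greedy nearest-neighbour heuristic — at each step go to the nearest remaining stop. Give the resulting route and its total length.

Nearest-neighbour total = 103 miles; route 00 → G2 → G4 → Q7 → R3 → M7 → 00.

At 00 the remaining stops are G2 9, G4 14, M7 15, Q7 23, R3 31; go to G2.
At G2 the remaining stops are G4 21, M7 24, Q7 32, R3 37; go to G4.
At G4 the remaining stops are Q7 19, R3 24, M7 29; go to Q7.
At Q7 the remaining stops are R3 11, M7 21; go to R3.
At R3 the remaining stops are M7 28; go to M7.
Return M7→00: 15.
Total = 9 + 21 + 19 + 11 + 28 + 15 = 103.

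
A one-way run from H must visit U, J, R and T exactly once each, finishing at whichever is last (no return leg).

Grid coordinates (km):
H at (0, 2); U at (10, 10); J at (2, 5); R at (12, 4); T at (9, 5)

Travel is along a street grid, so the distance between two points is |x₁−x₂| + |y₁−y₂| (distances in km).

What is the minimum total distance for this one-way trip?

There are 4! = 24 possible orderings.
H - U - J - R - T: 18+13+11+4 = 46
H - U - J - T - R: 18+13+7+4 = 42
H - U - R - J - T: 18+8+11+7 = 44
H - U - R - T - J: 18+8+4+7 = 37
H - U - T - J - R: 18+6+7+11 = 42
H - U - T - R - J: 18+6+4+11 = 39
H - J - U - R - T: 5+13+8+4 = 30
H - J - U - T - R: 5+13+6+4 = 28
H - J - R - U - T: 5+11+8+6 = 30
H - J - R - T - U: 5+11+4+6 = 26
H - J - T - U - R: 5+7+6+8 = 26
H - J - T - R - U: 5+7+4+8 = 24
H - R - U - J - T: 14+8+13+7 = 42
H - R - U - T - J: 14+8+6+7 = 35
… (10 more)
The minimum is 24.
One shortest path: H → J → T → R → U.

24 km — the minimum one-way total.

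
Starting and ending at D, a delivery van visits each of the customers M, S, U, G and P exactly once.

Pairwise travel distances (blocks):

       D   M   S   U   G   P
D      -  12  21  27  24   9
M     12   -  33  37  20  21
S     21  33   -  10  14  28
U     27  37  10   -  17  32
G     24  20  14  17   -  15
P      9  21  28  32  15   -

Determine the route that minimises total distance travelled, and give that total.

There are 60 distinct closed tours to check (reversals are equivalent).
D → M → S → U → G → P → D: 12+33+10+17+15+9 = 96
D → M → S → U → P → G → D: 12+33+10+32+15+24 = 126
D → M → S → G → U → P → D: 12+33+14+17+32+9 = 117
D → M → S → G → P → U → D: 12+33+14+15+32+27 = 133
D → M → S → P → U → G → D: 12+33+28+32+17+24 = 146
D → M → S → P → G → U → D: 12+33+28+15+17+27 = 132
D → M → U → S → G → P → D: 12+37+10+14+15+9 = 97
D → M → U → S → P → G → D: 12+37+10+28+15+24 = 126
D → M → U → G → S → P → D: 12+37+17+14+28+9 = 117
D → M → U → G → P → S → D: 12+37+17+15+28+21 = 130
D → M → U → P → S → G → D: 12+37+32+28+14+24 = 147
D → M → U → P → G → S → D: 12+37+32+15+14+21 = 131
D → M → G → S → U → P → D: 12+20+14+10+32+9 = 97
D → M → G → S → P → U → D: 12+20+14+28+32+27 = 133
… (46 more)
The minimum is 96.
One optimal route: D → M → S → U → G → P → D (or its reverse).

Shortest round trip = 96 blocks.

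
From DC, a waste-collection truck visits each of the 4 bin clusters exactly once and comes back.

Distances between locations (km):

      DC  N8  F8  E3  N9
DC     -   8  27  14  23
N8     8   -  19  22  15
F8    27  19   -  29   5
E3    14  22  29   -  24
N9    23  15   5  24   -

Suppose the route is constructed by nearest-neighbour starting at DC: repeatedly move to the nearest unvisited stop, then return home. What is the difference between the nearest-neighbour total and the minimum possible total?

Excess over optimum: 1 km.

From DC: N8=8, E3=14, N9=23, F8=27 → choose N8 (8).
From N8: N9=15, F8=19, E3=22 → choose N9 (15).
From N9: F8=5, E3=24 → choose F8 (5).
From F8: E3=29 → choose E3 (29).
NN route DC → N8 → N9 → F8 → E3 → DC costs 71.
Optimal: DC → N8 → F8 → N9 → E3 → DC costs 70 (by enumerating all 12 distinct tours).
Excess = 71 − 70 = 1.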